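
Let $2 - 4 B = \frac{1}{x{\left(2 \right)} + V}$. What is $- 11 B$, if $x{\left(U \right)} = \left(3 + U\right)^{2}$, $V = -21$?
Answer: $- \frac{77}{16} \approx -4.8125$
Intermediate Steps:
$B = \frac{7}{16}$ ($B = \frac{1}{2} - \frac{1}{4 \left(\left(3 + 2\right)^{2} - 21\right)} = \frac{1}{2} - \frac{1}{4 \left(5^{2} - 21\right)} = \frac{1}{2} - \frac{1}{4 \left(25 - 21\right)} = \frac{1}{2} - \frac{1}{4 \cdot 4} = \frac{1}{2} - \frac{1}{16} = \frac{7}{16} \approx 0.4375$)
$- 11 B = \left(-11\right) \frac{7}{16} = - \frac{77}{16}$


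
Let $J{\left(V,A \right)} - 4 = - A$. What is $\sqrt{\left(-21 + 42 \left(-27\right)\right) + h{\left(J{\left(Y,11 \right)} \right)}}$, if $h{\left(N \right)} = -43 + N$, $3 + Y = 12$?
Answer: $i \sqrt{1205} \approx 34.713 i$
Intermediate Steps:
$Y = 9$ ($Y = -3 + 12 = 9$)
$J{\left(V,A \right)} = 4 - A$
$\sqrt{\left(-21 + 42 \left(-27\right)\right) + h{\left(J{\left(Y,11 \right)} \right)}} = \sqrt{\left(-21 + 42 \left(-27\right)\right) + \left(-43 + \left(4 - 11\right)\right)} = \sqrt{\left(-21 - 1134\right) + \left(-43 + \left(4 - 11\right)\right)} = \sqrt{-1155 - 50} = \sqrt{-1205} = i \sqrt{1205}$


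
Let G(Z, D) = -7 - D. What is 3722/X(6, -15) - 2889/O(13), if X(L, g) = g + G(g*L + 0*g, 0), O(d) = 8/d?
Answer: -428015/88 ≈ -4863.8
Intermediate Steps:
X(L, g) = -7 + g (X(L, g) = g + (-7 - 1*0) = g + (-7 + 0) = g - 7 = -7 + g)
3722/X(6, -15) - 2889/O(13) = 3722/(-7 - 15) - 2889/(8/13) = 3722/(-22) - 2889/(8*(1/13)) = 3722*(-1/22) - 2889/8/13 = -1861/11 - 2889*13/8 = -1861/11 - 37557/8 = -428015/88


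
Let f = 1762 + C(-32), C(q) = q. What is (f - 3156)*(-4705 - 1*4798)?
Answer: 13551278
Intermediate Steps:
f = 1730 (f = 1762 - 32 = 1730)
(f - 3156)*(-4705 - 1*4798) = (1730 - 3156)*(-4705 - 1*4798) = -1426*(-4705 - 4798) = -1426*(-9503) = 13551278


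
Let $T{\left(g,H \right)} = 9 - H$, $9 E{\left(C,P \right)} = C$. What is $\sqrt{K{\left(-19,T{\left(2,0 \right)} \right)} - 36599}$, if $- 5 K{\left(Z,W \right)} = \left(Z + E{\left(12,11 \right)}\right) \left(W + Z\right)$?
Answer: $\frac{i \sqrt{329709}}{3} \approx 191.4 i$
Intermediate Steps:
$E{\left(C,P \right)} = \frac{C}{9}$
$K{\left(Z,W \right)} = - \frac{\left(\frac{4}{3} + Z\right) \left(W + Z\right)}{5}$ ($K{\left(Z,W \right)} = - \frac{\left(Z + \frac{1}{9} \cdot 12\right) \left(W + Z\right)}{5} = - \frac{\left(Z + \frac{4}{3}\right) \left(W + Z\right)}{5} = - \frac{\left(\frac{4}{3} + Z\right) \left(W + Z\right)}{5}$)
$\sqrt{K{\left(-19,T{\left(2,0 \right)} \right)} - 36599} = \sqrt{\left(- \frac{4 \left(9 - 0\right)}{15} - - \frac{76}{15} - \frac{\left(-19\right)^{2}}{5} - \frac{1}{5} \left(9 - 0\right) \left(-19\right)\right) - 36599} = \sqrt{\left(- \frac{4 \left(9 + 0\right)}{15} + \frac{76}{15} - \frac{361}{5} - \frac{1}{5} \left(9 + 0\right) \left(-19\right)\right) - 36599} = \sqrt{\left(\left(- \frac{4}{15}\right) 9 + \frac{76}{15} - \frac{361}{5} - \frac{9}{5} \left(-19\right)\right) - 36599} = \sqrt{\left(- \frac{12}{5} + \frac{76}{15} - \frac{361}{5} + \frac{171}{5}\right) - 36599} = \sqrt{- \frac{106}{3} - 36599} = \sqrt{- \frac{109903}{3}} = \frac{i \sqrt{329709}}{3}$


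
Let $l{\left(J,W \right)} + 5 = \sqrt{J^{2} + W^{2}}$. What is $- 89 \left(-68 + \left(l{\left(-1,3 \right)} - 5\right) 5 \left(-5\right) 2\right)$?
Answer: $-38448 + 4450 \sqrt{10} \approx -24376.0$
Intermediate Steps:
$l{\left(J,W \right)} = -5 + \sqrt{J^{2} + W^{2}}$
$- 89 \left(-68 + \left(l{\left(-1,3 \right)} - 5\right) 5 \left(-5\right) 2\right) = - 89 \left(-68 + \left(\left(-5 + \sqrt{\left(-1\right)^{2} + 3^{2}}\right) - 5\right) 5 \left(-5\right) 2\right) = - 89 \left(-68 + \left(\left(-5 + \sqrt{1 + 9}\right) - 5\right) \left(\left(-25\right) 2\right)\right) = - 89 \left(-68 + \left(\left(-5 + \sqrt{10}\right) - 5\right) \left(-50\right)\right) = - 89 \left(-68 + \left(-10 + \sqrt{10}\right) \left(-50\right)\right) = - 89 \left(-68 + \left(500 - 50 \sqrt{10}\right)\right) = - 89 \left(432 - 50 \sqrt{10}\right) = -38448 + 4450 \sqrt{10}$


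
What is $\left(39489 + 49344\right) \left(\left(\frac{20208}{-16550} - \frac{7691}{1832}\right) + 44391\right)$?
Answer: $\frac{59773640633765751}{15159800} \approx 3.9429 \cdot 10^{9}$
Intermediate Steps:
$\left(39489 + 49344\right) \left(\left(\frac{20208}{-16550} - \frac{7691}{1832}\right) + 44391\right) = 88833 \left(\left(20208 \left(- \frac{1}{16550}\right) - \frac{7691}{1832}\right) + 44391\right) = 88833 \left(\left(- \frac{10104}{8275} - \frac{7691}{1832}\right) + 44391\right) = 88833 \left(- \frac{82153553}{15159800} + 44391\right) = 88833 \cdot \frac{672876528247}{15159800} = \frac{59773640633765751}{15159800}$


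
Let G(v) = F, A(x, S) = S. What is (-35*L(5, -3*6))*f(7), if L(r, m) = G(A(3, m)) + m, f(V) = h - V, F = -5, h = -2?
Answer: -7245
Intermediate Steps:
G(v) = -5
f(V) = -2 - V
L(r, m) = -5 + m
(-35*L(5, -3*6))*f(7) = (-35*(-5 - 3*6))*(-2 - 1*7) = (-35*(-5 - 18))*(-2 - 7) = -35*(-23)*(-9) = 805*(-9) = -7245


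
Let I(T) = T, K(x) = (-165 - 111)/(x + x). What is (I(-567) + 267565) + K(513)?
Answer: 45656612/171 ≈ 2.6700e+5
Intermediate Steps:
K(x) = -138/x (K(x) = -276*1/(2*x) = -138/x)
(I(-567) + 267565) + K(513) = (-567 + 267565) - 138/513 = 266998 - 138*1/513 = 266998 - 46/171 = 45656612/171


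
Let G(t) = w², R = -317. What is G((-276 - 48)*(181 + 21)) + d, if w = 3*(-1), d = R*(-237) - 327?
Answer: 74811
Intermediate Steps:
d = 74802 (d = -317*(-237) - 327 = 75129 - 327 = 74802)
w = -3
G(t) = 9 (G(t) = (-3)² = 9)
G((-276 - 48)*(181 + 21)) + d = 9 + 74802 = 74811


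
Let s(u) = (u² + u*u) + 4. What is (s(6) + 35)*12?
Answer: 1332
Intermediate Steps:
s(u) = 4 + 2*u² (s(u) = (u² + u²) + 4 = 2*u² + 4 = 4 + 2*u²)
(s(6) + 35)*12 = ((4 + 2*6²) + 35)*12 = ((4 + 2*36) + 35)*12 = ((4 + 72) + 35)*12 = (76 + 35)*12 = 111*12 = 1332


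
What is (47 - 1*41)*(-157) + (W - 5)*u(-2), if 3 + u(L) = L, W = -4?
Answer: -897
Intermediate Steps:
u(L) = -3 + L
(47 - 1*41)*(-157) + (W - 5)*u(-2) = (47 - 1*41)*(-157) + (-4 - 5)*(-3 - 2) = (47 - 41)*(-157) - 9*(-5) = 6*(-157) + 45 = -942 + 45 = -897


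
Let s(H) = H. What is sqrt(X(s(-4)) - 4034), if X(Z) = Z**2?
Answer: 7*I*sqrt(82) ≈ 63.388*I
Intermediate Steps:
sqrt(X(s(-4)) - 4034) = sqrt((-4)**2 - 4034) = sqrt(16 - 4034) = sqrt(-4018) = 7*I*sqrt(82)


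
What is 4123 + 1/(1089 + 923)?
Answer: 8295477/2012 ≈ 4123.0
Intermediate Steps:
4123 + 1/(1089 + 923) = 4123 + 1/2012 = 8295477/2012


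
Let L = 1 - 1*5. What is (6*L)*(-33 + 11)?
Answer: 528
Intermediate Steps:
L = -4 (L = 1 - 5 = -4)
(6*L)*(-33 + 11) = (6*(-4))*(-33 + 11) = -24*(-22) = 528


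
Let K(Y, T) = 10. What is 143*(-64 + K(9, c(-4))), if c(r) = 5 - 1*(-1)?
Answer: -7722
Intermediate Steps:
c(r) = 6 (c(r) = 5 + 1 = 6)
143*(-64 + K(9, c(-4))) = 143*(-64 + 10) = 143*(-54) = -7722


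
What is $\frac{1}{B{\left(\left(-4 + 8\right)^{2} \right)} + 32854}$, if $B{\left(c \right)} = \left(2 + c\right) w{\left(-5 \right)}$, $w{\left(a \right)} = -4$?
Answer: $\frac{1}{32782} \approx 3.0505 \cdot 10^{-5}$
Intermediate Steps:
$B{\left(c \right)} = -8 - 4 c$ ($B{\left(c \right)} = \left(2 + c\right) \left(-4\right) = -8 - 4 c$)
$\frac{1}{B{\left(\left(-4 + 8\right)^{2} \right)} + 32854} = \frac{1}{\left(-8 - 4 \left(-4 + 8\right)^{2}\right) + 32854} = \frac{1}{\left(-8 - 4 \cdot 4^{2}\right) + 32854} = \frac{1}{\left(-8 - 64\right) + 32854} = \frac{1}{-72 + 32854} = \frac{1}{32782}$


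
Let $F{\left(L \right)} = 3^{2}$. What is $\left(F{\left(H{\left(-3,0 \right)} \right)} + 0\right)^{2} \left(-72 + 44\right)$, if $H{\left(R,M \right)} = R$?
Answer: $-2268$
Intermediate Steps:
$F{\left(L \right)} = 9$
$\left(F{\left(H{\left(-3,0 \right)} \right)} + 0\right)^{2} \left(-72 + 44\right) = \left(9 + 0\right)^{2} \left(-72 + 44\right) = 9^{2} \left(-28\right) = 81 \left(-28\right) = -2268$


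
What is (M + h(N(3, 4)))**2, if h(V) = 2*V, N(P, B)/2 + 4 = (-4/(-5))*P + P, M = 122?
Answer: 407044/25 ≈ 16282.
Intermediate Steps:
N(P, B) = -8 + 18*P/5 (N(P, B) = -8 + 2*((-4/(-5))*P + P) = -8 + 2*((-4*(-1/5))*P + P) = -8 + 2*(4*P/5 + P) = -8 + 2*(9*P/5) = -8 + 18*P/5)
(M + h(N(3, 4)))**2 = (122 + 2*(-8 + (18/5)*3))**2 = (122 + 2*(-8 + 54/5))**2 = (122 + 2*(14/5))**2 = (122 + 28/5)**2 = (638/5)**2 = 407044/25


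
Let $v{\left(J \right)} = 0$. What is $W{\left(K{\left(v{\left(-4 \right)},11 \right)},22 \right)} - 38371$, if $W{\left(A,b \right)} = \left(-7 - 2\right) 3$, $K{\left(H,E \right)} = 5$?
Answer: $-38398$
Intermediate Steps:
$W{\left(A,b \right)} = -27$ ($W{\left(A,b \right)} = \left(-9\right) 3 = -27$)
$W{\left(K{\left(v{\left(-4 \right)},11 \right)},22 \right)} - 38371 = -27 - 38371 = -38398$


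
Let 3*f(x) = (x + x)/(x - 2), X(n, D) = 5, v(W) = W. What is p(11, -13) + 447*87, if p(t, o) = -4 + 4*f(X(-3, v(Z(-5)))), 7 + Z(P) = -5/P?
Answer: 350005/9 ≈ 38889.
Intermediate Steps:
Z(P) = -7 - 5/P
f(x) = 2*x/(3*(-2 + x)) (f(x) = ((x + x)/(x - 2))/3 = ((2*x)/(-2 + x))/3 = (2*x/(-2 + x))/3 = 2*x/(3*(-2 + x)))
p(t, o) = 4/9 (p(t, o) = -4 + 4*((⅔)*5/(-2 + 5)) = -4 + 4*((⅔)*5/3) = -4 + 4*((⅔)*5*(⅓)) = -4 + 4*(10/9) = -4 + 40/9 = 4/9)
p(11, -13) + 447*87 = 4/9 + 447*87 = 4/9 + 38889 = 350005/9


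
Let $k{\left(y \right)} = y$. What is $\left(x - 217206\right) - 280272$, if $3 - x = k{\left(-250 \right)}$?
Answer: $-497225$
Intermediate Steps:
$x = 253$ ($x = 3 - -250 = 3 + 250 = 253$)
$\left(x - 217206\right) - 280272 = \left(253 - 217206\right) - 280272 = -216953 - 280272 = -497225$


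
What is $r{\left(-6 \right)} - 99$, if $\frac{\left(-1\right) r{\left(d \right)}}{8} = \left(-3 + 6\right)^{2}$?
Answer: $-171$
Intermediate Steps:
$r{\left(d \right)} = -72$ ($r{\left(d \right)} = - 8 \left(-3 + 6\right)^{2} = - 8 \cdot 3^{2} = \left(-8\right) 9 = -72$)
$r{\left(-6 \right)} - 99 = -72 - 99 = -171$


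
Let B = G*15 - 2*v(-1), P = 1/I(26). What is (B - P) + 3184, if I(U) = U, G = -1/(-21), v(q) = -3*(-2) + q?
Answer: 577791/182 ≈ 3174.7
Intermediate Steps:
v(q) = 6 + q
G = 1/21 (G = -1*(-1/21) = 1/21 ≈ 0.047619)
P = 1/26 ≈ 0.038462
B = -65/7 (B = (1/21)*15 - 2*(6 - 1) = 5/7 - 2*5 = 5/7 - 10 = -65/7 ≈ -9.2857)
(B - P) + 3184 = (-65/7 - 1*1/26) + 3184 = (-65/7 - 1/26) + 3184 = -1697/182 + 3184 = 577791/182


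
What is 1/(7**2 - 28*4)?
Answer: -1/63 ≈ -0.015873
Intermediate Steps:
1/(7**2 - 28*4) = 1/(49 - 112) = 1/(-63) = -1/63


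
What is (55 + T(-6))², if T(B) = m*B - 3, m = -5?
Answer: 6724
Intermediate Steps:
T(B) = -3 - 5*B (T(B) = -5*B - 3 = -3 - 5*B)
(55 + T(-6))² = (55 + (-3 - 5*(-6)))² = (55 + (-3 + 30))² = (55 + 27)² = 82² = 6724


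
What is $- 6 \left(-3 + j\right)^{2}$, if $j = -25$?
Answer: $-4704$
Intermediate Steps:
$- 6 \left(-3 + j\right)^{2} = - 6 \left(-3 - 25\right)^{2} = - 6 \left(-28\right)^{2} = \left(-6\right) 784 = -4704$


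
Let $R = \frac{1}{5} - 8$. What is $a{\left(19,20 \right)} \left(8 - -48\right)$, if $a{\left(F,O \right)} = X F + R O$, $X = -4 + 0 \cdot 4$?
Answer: $-12992$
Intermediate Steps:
$X = -4$ ($X = -4 + 0 = -4$)
$R = - \frac{39}{5}$ ($R = \frac{1}{5} - 8 = - \frac{39}{5} \approx -7.8$)
$a{\left(F,O \right)} = - 4 F - \frac{39 O}{5}$
$a{\left(19,20 \right)} \left(8 - -48\right) = \left(\left(-4\right) 19 - 156\right) \left(8 - -48\right) = \left(-76 - 156\right) \left(8 + 48\right) = \left(-232\right) 56 = -12992$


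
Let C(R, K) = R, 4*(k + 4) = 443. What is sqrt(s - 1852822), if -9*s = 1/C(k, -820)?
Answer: 5*I*sqrt(121616345746)/1281 ≈ 1361.2*I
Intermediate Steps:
k = 427/4 (k = -4 + (1/4)*443 = -4 + 443/4 = 427/4 ≈ 106.75)
s = -4/3843 (s = -1/(9*427/4) = -1/9*4/427 = -4/3843 ≈ -0.0010409)
sqrt(s - 1852822) = sqrt(-4/3843 - 1852822) = sqrt(-7120394950/3843) = 5*I*sqrt(121616345746)/1281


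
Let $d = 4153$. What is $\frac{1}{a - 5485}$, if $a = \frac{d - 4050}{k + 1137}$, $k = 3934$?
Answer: $- \frac{5071}{27814332} \approx -0.00018232$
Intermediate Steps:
$a = \frac{103}{5071}$ ($a = \frac{4153 - 4050}{3934 + 1137} = \frac{103}{5071} \approx 0.020312$)
$\frac{1}{a - 5485} = \frac{1}{\frac{103}{5071} - 5485} = \frac{1}{- \frac{27814332}{5071}} = - \frac{5071}{27814332}$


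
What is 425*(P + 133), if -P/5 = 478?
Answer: -959225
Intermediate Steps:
P = -2390 (P = -5*478 = -2390)
425*(P + 133) = 425*(-2390 + 133) = 425*(-2257) = -959225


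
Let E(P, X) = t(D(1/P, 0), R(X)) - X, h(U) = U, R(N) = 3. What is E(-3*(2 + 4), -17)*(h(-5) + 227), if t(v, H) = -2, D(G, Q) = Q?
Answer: 3330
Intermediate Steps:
E(P, X) = -2 - X
E(-3*(2 + 4), -17)*(h(-5) + 227) = (-2 - 1*(-17))*(-5 + 227) = (-2 + 17)*222 = 15*222 = 3330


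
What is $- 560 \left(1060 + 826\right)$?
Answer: $-1056160$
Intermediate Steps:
$- 560 \left(1060 + 826\right) = \left(-560\right) 1886 = -1056160$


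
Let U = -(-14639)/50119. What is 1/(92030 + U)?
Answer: 50119/4612466209 ≈ 1.0866e-5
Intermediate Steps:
U = 14639/50119 (U = -(-14639)/50119 = -1*(-14639/50119) = 14639/50119 ≈ 0.29208)
1/(92030 + U) = 1/(92030 + 14639/50119) = 1/(4612466209/50119) = 50119/4612466209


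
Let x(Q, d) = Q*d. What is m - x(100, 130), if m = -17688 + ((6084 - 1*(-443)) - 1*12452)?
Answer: -36613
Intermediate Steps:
m = -23613 (m = -17688 + ((6084 + 443) - 12452) = -17688 + (6527 - 12452) = -17688 - 5925 = -23613)
m - x(100, 130) = -23613 - 100*130 = -23613 - 1*13000 = -23613 - 13000 = -36613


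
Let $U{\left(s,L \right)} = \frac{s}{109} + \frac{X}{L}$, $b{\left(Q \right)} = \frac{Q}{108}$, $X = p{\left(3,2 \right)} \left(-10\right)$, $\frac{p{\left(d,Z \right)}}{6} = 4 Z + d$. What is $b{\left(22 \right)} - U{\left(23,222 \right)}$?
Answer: $\frac{645869}{217782} \approx 2.9657$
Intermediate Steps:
$p{\left(d,Z \right)} = 6 d + 24 Z$ ($p{\left(d,Z \right)} = 6 \left(4 Z + d\right) = 6 \left(d + 4 Z\right) = 6 d + 24 Z$)
$X = -660$ ($X = \left(6 \cdot 3 + 24 \cdot 2\right) \left(-10\right) = \left(18 + 48\right) \left(-10\right) = 66 \left(-10\right) = -660$)
$b{\left(Q \right)} = \frac{Q}{108}$ ($b{\left(Q \right)} = Q \frac{1}{108} = \frac{Q}{108}$)
$U{\left(s,L \right)} = - \frac{660}{L} + \frac{s}{109}$ ($U{\left(s,L \right)} = \frac{s}{109} - \frac{660}{L} = - \frac{660}{L} + \frac{s}{109}$)
$b{\left(22 \right)} - U{\left(23,222 \right)} = \frac{1}{108} \cdot 22 - \left(- \frac{660}{222} + \frac{1}{109} \cdot 23\right) = \frac{11}{54} - \left(\left(-660\right) \frac{1}{222} + \frac{23}{109}\right) = \frac{11}{54} - \left(- \frac{110}{37} + \frac{23}{109}\right) = \frac{11}{54} - - \frac{11139}{4033} = \frac{11}{54} + \frac{11139}{4033} = \frac{645869}{217782}$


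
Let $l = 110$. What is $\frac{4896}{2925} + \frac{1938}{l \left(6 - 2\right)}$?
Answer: $\frac{86921}{14300} \approx 6.0784$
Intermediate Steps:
$\frac{4896}{2925} + \frac{1938}{l \left(6 - 2\right)} = \frac{4896}{2925} + \frac{1938}{110 \left(6 - 2\right)} = 4896 \cdot \frac{1}{2925} + \frac{1938}{110 \left(6 - 2\right)} = \frac{544}{325} + \frac{1938}{110 \cdot 4} = \frac{544}{325} + \frac{1938}{440} = \frac{544}{325} + 1938 \cdot \frac{1}{440} = \frac{544}{325} + \frac{969}{220} = \frac{86921}{14300}$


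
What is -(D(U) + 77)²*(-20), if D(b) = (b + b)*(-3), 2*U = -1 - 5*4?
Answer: 392000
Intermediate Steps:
U = -21/2 (U = (-1 - 5*4)/2 = (-1 - 20)/2 = (½)*(-21) = -21/2 ≈ -10.500)
D(b) = -6*b (D(b) = (2*b)*(-3) = -6*b)
-(D(U) + 77)²*(-20) = -(-6*(-21/2) + 77)²*(-20) = -(63 + 77)²*(-20) = -140²*(-20) = -19600*(-20) = -1*(-392000) = 392000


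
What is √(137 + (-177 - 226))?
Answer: I*√266 ≈ 16.31*I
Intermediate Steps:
√(137 + (-177 - 226)) = √(137 - 403) = √(-266) = I*√266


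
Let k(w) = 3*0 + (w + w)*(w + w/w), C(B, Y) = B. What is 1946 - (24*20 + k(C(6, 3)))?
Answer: 1382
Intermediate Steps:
k(w) = 2*w*(1 + w) (k(w) = 0 + (2*w)*(w + 1) = 0 + (2*w)*(1 + w) = 0 + 2*w*(1 + w) = 2*w*(1 + w))
1946 - (24*20 + k(C(6, 3))) = 1946 - (24*20 + 2*6*(1 + 6)) = 1946 - (480 + 2*6*7) = 1946 - (480 + 84) = 1946 - 1*564 = 1946 - 564 = 1382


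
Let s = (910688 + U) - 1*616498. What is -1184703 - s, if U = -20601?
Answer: -1458292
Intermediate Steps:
s = 273589 (s = (910688 - 20601) - 1*616498 = 890087 - 616498 = 273589)
-1184703 - s = -1184703 - 1*273589 = -1184703 - 273589 = -1458292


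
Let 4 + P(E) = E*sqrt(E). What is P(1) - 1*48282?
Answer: -48285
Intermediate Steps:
P(E) = -4 + E**(3/2) (P(E) = -4 + E*sqrt(E) = -4 + E**(3/2))
P(1) - 1*48282 = (-4 + 1**(3/2)) - 1*48282 = (-4 + 1) - 48282 = -3 - 48282 = -48285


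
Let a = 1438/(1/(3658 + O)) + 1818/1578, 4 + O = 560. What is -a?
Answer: -1593709819/263 ≈ -6.0597e+6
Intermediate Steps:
O = 556 (O = -4 + 560 = 556)
a = 1593709819/263 (a = 1438/(1/(3658 + 556)) + 1818/1578 = 1438/(1/4214) + 1818*(1/1578) = 1438/(1/4214) + 303/263 = 1438*4214 + 303/263 = 6059732 + 303/263 = 1593709819/263 ≈ 6.0597e+6)
-a = -1*1593709819/263 = -1593709819/263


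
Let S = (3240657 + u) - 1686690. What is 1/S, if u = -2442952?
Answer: -1/888985 ≈ -1.1249e-6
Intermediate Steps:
S = -888985 (S = (3240657 - 2442952) - 1686690 = 797705 - 1686690 = -888985)
1/S = 1/(-888985) = -1/888985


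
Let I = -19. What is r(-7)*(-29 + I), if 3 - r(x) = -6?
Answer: -432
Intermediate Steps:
r(x) = 9 (r(x) = 3 - 1*(-6) = 3 + 6 = 9)
r(-7)*(-29 + I) = 9*(-29 - 19) = 9*(-48) = -432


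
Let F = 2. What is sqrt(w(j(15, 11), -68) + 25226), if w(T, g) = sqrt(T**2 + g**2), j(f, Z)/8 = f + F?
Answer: sqrt(25226 + 68*sqrt(5)) ≈ 159.30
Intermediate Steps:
j(f, Z) = 16 + 8*f (j(f, Z) = 8*(f + 2) = 8*(2 + f) = 16 + 8*f)
sqrt(w(j(15, 11), -68) + 25226) = sqrt(sqrt((16 + 8*15)**2 + (-68)**2) + 25226) = sqrt(sqrt((16 + 120)**2 + 4624) + 25226) = sqrt(sqrt(136**2 + 4624) + 25226) = sqrt(sqrt(18496 + 4624) + 25226) = sqrt(sqrt(23120) + 25226) = sqrt(68*sqrt(5) + 25226) = sqrt(25226 + 68*sqrt(5))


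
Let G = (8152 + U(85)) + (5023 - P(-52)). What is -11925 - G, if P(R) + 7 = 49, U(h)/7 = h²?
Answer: -75633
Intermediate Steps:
U(h) = 7*h²
P(R) = 42 (P(R) = -7 + 49 = 42)
G = 63708 (G = (8152 + 7*85²) + (5023 - 1*42) = (8152 + 7*7225) + (5023 - 42) = (8152 + 50575) + 4981 = 58727 + 4981 = 63708)
-11925 - G = -11925 - 1*63708 = -11925 - 63708 = -75633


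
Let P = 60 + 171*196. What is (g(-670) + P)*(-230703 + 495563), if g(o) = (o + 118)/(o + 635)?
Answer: 62279816064/7 ≈ 8.8971e+9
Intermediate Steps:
P = 33576 (P = 60 + 33516 = 33576)
g(o) = (118 + o)/(635 + o)
(g(-670) + P)*(-230703 + 495563) = ((118 - 670)/(635 - 670) + 33576)*(-230703 + 495563) = (-552/(-35) + 33576)*264860 = (-1/35*(-552) + 33576)*264860 = (552/35 + 33576)*264860 = (1175712/35)*264860 = 62279816064/7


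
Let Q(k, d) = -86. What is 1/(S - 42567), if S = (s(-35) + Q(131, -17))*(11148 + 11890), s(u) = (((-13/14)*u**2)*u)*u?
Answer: -1/32104036960 ≈ -3.1149e-11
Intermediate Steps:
s(u) = -13*u**4/14 (s(u) = (((-13*1/14)*u**2)*u)*u = ((-13*u**2/14)*u)*u = (-13*u**3/14)*u = -13*u**4/14)
S = -32103994393 (S = (-13/14*(-35)**4 - 86)*(11148 + 11890) = (-13/14*1500625 - 86)*23038 = (-2786875/2 - 86)*23038 = -2787047/2*23038 = -32103994393)
1/(S - 42567) = 1/(-32103994393 - 42567) = 1/(-32104036960) = -1/32104036960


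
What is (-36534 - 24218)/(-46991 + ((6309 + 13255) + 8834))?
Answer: 60752/18593 ≈ 3.2675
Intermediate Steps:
(-36534 - 24218)/(-46991 + ((6309 + 13255) + 8834)) = -60752/(-46991 + (19564 + 8834)) = -60752/(-46991 + 28398) = -60752/(-18593) = -60752*(-1/18593) = 60752/18593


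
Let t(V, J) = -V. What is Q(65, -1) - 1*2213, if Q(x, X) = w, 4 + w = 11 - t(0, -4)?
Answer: -2206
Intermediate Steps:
w = 7 (w = -4 + (11 - (-1)*0) = -4 + (11 - 1*0) = -4 + (11 + 0) = -4 + 11 = 7)
Q(x, X) = 7
Q(65, -1) - 1*2213 = 7 - 1*2213 = 7 - 2213 = -2206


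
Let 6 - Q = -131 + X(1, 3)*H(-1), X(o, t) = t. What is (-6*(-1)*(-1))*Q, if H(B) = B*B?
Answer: -804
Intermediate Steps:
H(B) = B²
Q = 134 (Q = 6 - (-131 + 3*(-1)²) = 6 - (-131 + 3*1) = 6 - (-131 + 3) = 6 - 1*(-128) = 6 + 128 = 134)
(-6*(-1)*(-1))*Q = (-6*(-1)*(-1))*134 = (6*(-1))*134 = -6*134 = -804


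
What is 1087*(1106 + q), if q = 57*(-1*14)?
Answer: 334796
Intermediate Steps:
q = -798 (q = 57*(-14) = -798)
1087*(1106 + q) = 1087*(1106 - 798) = 1087*308 = 334796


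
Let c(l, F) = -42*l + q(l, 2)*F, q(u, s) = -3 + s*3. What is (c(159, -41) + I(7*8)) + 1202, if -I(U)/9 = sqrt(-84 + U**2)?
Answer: -5599 - 18*sqrt(763) ≈ -6096.2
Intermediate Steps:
q(u, s) = -3 + 3*s
c(l, F) = -42*l + 3*F (c(l, F) = -42*l + (-3 + 3*2)*F = -42*l + (-3 + 6)*F = -42*l + 3*F)
I(U) = -9*sqrt(-84 + U**2)
(c(159, -41) + I(7*8)) + 1202 = ((-42*159 + 3*(-41)) - 9*sqrt(-84 + (7*8)**2)) + 1202 = ((-6678 - 123) - 9*sqrt(-84 + 56**2)) + 1202 = (-6801 - 9*sqrt(-84 + 3136)) + 1202 = (-6801 - 18*sqrt(763)) + 1202 = -5599 - 18*sqrt(763)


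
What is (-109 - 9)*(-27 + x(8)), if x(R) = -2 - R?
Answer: 4366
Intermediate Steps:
(-109 - 9)*(-27 + x(8)) = (-109 - 9)*(-27 + (-2 - 1*8)) = -118*(-27 + (-2 - 8)) = -118*(-27 - 10) = -118*(-37) = 4366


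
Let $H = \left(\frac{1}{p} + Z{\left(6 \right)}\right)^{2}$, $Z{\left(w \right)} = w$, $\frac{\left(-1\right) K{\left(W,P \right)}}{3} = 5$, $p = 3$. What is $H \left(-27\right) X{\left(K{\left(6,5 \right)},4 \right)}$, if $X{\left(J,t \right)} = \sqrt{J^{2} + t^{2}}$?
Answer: $- 1083 \sqrt{241} \approx -16813.0$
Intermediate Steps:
$K{\left(W,P \right)} = -15$ ($K{\left(W,P \right)} = \left(-3\right) 5 = -15$)
$H = \frac{361}{9}$ ($H = \left(\frac{1}{3} + 6\right)^{2} = \left(\frac{19}{3}\right)^{2} = \frac{361}{9} \approx 40.111$)
$H \left(-27\right) X{\left(K{\left(6,5 \right)},4 \right)} = \frac{361}{9} \left(-27\right) \sqrt{\left(-15\right)^{2} + 4^{2}} = - 1083 \sqrt{225 + 16} = - 1083 \sqrt{241}$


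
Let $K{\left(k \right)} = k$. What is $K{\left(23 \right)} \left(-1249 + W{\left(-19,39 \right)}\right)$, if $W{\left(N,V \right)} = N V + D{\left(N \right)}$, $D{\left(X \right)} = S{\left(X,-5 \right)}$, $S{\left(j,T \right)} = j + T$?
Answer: $-46322$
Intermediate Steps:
$S{\left(j,T \right)} = T + j$
$D{\left(X \right)} = -5 + X$
$W{\left(N,V \right)} = -5 + N + N V$ ($W{\left(N,V \right)} = N V + \left(-5 + N\right) = -5 + N + N V$)
$K{\left(23 \right)} \left(-1249 + W{\left(-19,39 \right)}\right) = 23 \left(-1249 - 765\right) = 23 \left(-2014\right) = -46322$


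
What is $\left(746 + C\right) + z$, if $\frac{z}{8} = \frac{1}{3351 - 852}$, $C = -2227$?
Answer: $- \frac{3701011}{2499} \approx -1481.0$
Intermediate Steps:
$z = \frac{8}{2499}$ ($z = \frac{8}{3351 - 852} = \frac{8}{2499} \approx 0.0032013$)
$\left(746 + C\right) + z = \left(746 - 2227\right) + \frac{8}{2499} = -1481 + \frac{8}{2499} = - \frac{3701011}{2499}$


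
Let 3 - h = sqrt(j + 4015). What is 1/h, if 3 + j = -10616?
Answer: 3/6613 + 2*I*sqrt(1651)/6613 ≈ 0.00045365 + 0.012289*I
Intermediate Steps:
j = -10619 (j = -3 - 10616 = -10619)
h = 3 - 2*I*sqrt(1651) (h = 3 - sqrt(-10619 + 4015) = 3 - sqrt(-6604) = 3 - 2*I*sqrt(1651) ≈ 3.0 - 81.265*I)
1/h = 1/(3 - 2*I*sqrt(1651))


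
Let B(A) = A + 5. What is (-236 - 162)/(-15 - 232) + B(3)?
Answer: 2374/247 ≈ 9.6113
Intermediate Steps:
B(A) = 5 + A
(-236 - 162)/(-15 - 232) + B(3) = (-236 - 162)/(-15 - 232) + (5 + 3) = -398/(-247) + 8 = -398*(-1/247) + 8 = 398/247 + 8 = 2374/247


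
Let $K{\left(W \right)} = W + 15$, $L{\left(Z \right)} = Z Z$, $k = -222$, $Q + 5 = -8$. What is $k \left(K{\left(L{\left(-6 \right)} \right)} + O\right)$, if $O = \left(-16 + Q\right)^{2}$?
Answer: $-198024$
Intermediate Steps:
$Q = -13$ ($Q = -5 - 8 = -13$)
$L{\left(Z \right)} = Z^{2}$
$O = 841$ ($O = \left(-16 - 13\right)^{2} = \left(-29\right)^{2} = 841$)
$K{\left(W \right)} = 15 + W$
$k \left(K{\left(L{\left(-6 \right)} \right)} + O\right) = - 222 \left(\left(15 + \left(-6\right)^{2}\right) + 841\right) = - 222 \left(\left(15 + 36\right) + 841\right) = - 222 \left(51 + 841\right) = \left(-222\right) 892 = -198024$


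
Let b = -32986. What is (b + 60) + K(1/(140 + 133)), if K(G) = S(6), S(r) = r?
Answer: -32920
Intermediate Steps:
K(G) = 6
(b + 60) + K(1/(140 + 133)) = (-32986 + 60) + 6 = -32926 + 6 = -32920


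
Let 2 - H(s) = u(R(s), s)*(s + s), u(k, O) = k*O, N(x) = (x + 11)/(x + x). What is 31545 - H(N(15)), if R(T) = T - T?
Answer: 31543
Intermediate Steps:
N(x) = (11 + x)/(2*x) (N(x) = (11 + x)/((2*x)) = (11 + x)*(1/(2*x)) = (11 + x)/(2*x))
R(T) = 0
u(k, O) = O*k
H(s) = 2 (H(s) = 2 - s*0*(s + s) = 2 - 0*2*s = 2 - 1*0 = 2 + 0 = 2)
31545 - H(N(15)) = 31545 - 1*2 = 31545 - 2 = 31543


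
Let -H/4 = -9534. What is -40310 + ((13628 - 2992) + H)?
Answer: 8462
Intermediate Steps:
H = 38136 (H = -4*(-9534) = 38136)
-40310 + ((13628 - 2992) + H) = -40310 + ((13628 - 2992) + 38136) = -40310 + (10636 + 38136) = -40310 + 48772 = 8462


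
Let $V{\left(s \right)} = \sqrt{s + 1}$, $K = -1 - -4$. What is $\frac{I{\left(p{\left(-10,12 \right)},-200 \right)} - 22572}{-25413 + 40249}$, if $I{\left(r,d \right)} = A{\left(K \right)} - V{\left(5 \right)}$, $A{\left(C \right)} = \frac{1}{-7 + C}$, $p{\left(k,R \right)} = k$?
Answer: $- \frac{90289}{59344} - \frac{\sqrt{6}}{14836} \approx -1.5216$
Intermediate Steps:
$K = 3$ ($K = -1 + 4 = 3$)
$V{\left(s \right)} = \sqrt{1 + s}$
$I{\left(r,d \right)} = - \frac{1}{4} - \sqrt{6}$ ($I{\left(r,d \right)} = \frac{1}{-7 + 3} - \sqrt{1 + 5} = \frac{1}{-4} - \sqrt{6} = - \frac{1}{4} - \sqrt{6}$)
$\frac{I{\left(p{\left(-10,12 \right)},-200 \right)} - 22572}{-25413 + 40249} = \frac{\left(- \frac{1}{4} - \sqrt{6}\right) - 22572}{-25413 + 40249} = \frac{- \frac{90289}{4} - \sqrt{6}}{14836} = \left(- \frac{90289}{4} - \sqrt{6}\right) \frac{1}{14836} = - \frac{90289}{59344} - \frac{\sqrt{6}}{14836}$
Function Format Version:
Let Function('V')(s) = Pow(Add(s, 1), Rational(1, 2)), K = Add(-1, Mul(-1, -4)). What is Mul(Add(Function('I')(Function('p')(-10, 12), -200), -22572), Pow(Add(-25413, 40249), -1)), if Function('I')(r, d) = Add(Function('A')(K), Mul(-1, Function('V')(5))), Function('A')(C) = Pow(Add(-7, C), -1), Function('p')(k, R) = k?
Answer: Add(Rational(-90289, 59344), Mul(Rational(-1, 14836), Pow(6, Rational(1, 2)))) ≈ -1.5216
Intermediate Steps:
K = 3 (K = Add(-1, 4) = 3)
Function('V')(s) = Pow(Add(1, s), Rational(1, 2))
Function('I')(r, d) = Add(Rational(-1, 4), Mul(-1, Pow(6, Rational(1, 2)))) (Function('I')(r, d) = Add(Pow(Add(-7, 3), -1), Mul(-1, Pow(Add(1, 5), Rational(1, 2)))) = Add(Pow(-4, -1), Mul(-1, Pow(6, Rational(1, 2)))) = Add(Rational(-1, 4), Mul(-1, Pow(6, Rational(1, 2)))))
Mul(Add(Function('I')(Function('p')(-10, 12), -200), -22572), Pow(Add(-25413, 40249), -1)) = Mul(Add(Add(Rational(-1, 4), Mul(-1, Pow(6, Rational(1, 2)))), -22572), Pow(Add(-25413, 40249), -1)) = Mul(Add(Rational(-90289, 4), Mul(-1, Pow(6, Rational(1, 2)))), Pow(14836, -1)) = Mul(Add(Rational(-90289, 4), Mul(-1, Pow(6, Rational(1, 2)))), Rational(1, 14836)) = Add(Rational(-90289, 59344), Mul(Rational(-1, 14836), Pow(6, Rational(1, 2))))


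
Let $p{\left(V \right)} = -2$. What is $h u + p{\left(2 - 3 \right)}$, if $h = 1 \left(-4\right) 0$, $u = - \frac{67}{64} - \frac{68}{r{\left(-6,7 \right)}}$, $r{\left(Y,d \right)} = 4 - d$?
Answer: $-2$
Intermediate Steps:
$u = \frac{4151}{192}$ ($u = - \frac{67}{64} - \frac{68}{4 - 7} = \left(-67\right) \frac{1}{64} - \frac{68}{4 - 7} = - \frac{67}{64} - \frac{68}{-3} = - \frac{67}{64} - - \frac{68}{3} = - \frac{67}{64} + \frac{68}{3} = \frac{4151}{192} \approx 21.62$)
$h = 0$ ($h = \left(-4\right) 0 = 0$)
$h u + p{\left(2 - 3 \right)} = 0 \cdot \frac{4151}{192} - 2 = 0 - 2 = -2$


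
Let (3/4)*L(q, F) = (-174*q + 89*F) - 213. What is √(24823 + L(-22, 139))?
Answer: √415239/3 ≈ 214.80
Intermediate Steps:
L(q, F) = -284 - 232*q + 356*F/3 (L(q, F) = 4*((-174*q + 89*F) - 213)/3 = 4*(-213 - 174*q + 89*F)/3 = -284 - 232*q + 356*F/3)
√(24823 + L(-22, 139)) = √(24823 + (-284 - 232*(-22) + (356/3)*139)) = √(24823 + (-284 + 5104 + 49484/3)) = √(24823 + 63944/3) = √(138413/3) = √415239/3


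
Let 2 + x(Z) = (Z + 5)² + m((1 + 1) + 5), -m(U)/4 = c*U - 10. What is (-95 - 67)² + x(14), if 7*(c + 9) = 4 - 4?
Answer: 26895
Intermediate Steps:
c = -9 (c = -9 + (4 - 4)/7 = -9 + (⅐)*0 = -9 + 0 = -9)
m(U) = 40 + 36*U (m(U) = -4*(-9*U - 10) = -4*(-10 - 9*U) = 40 + 36*U)
x(Z) = 290 + (5 + Z)² (x(Z) = -2 + ((Z + 5)² + (40 + 36*((1 + 1) + 5))) = -2 + ((5 + Z)² + (40 + 36*(2 + 5))) = -2 + ((5 + Z)² + (40 + 36*7)) = -2 + ((5 + Z)² + (40 + 252)) = -2 + ((5 + Z)² + 292) = -2 + (292 + (5 + Z)²) = 290 + (5 + Z)²)
(-95 - 67)² + x(14) = (-95 - 67)² + (290 + (5 + 14)²) = (-162)² + (290 + 19²) = 26244 + (290 + 361) = 26244 + 651 = 26895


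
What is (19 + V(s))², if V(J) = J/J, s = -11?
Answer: 400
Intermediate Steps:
V(J) = 1
(19 + V(s))² = (19 + 1)² = 20² = 400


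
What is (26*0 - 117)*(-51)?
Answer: 5967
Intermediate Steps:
(26*0 - 117)*(-51) = (0 - 117)*(-51) = -117*(-51) = 5967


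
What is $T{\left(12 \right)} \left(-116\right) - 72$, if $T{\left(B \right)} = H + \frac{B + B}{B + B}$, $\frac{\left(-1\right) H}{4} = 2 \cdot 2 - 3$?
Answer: $276$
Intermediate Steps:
$H = -4$ ($H = - 4 \left(2 \cdot 2 - 3\right) = - 4 \left(4 - 3\right) = \left(-4\right) 1 = -4$)
$T{\left(B \right)} = -3$ ($T{\left(B \right)} = -4 + \frac{B + B}{B + B} = -4 + \frac{2 B}{2 B} = -4 + 2 B \frac{1}{2 B} = -4 + 1 = -3$)
$T{\left(12 \right)} \left(-116\right) - 72 = \left(-3\right) \left(-116\right) - 72 = 348 - 72 = 276$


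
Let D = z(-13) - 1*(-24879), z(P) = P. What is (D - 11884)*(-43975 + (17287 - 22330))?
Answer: -636351676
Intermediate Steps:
D = 24866 (D = -13 - 1*(-24879) = -13 + 24879 = 24866)
(D - 11884)*(-43975 + (17287 - 22330)) = (24866 - 11884)*(-43975 + (17287 - 22330)) = 12982*(-43975 - 5043) = 12982*(-49018) = -636351676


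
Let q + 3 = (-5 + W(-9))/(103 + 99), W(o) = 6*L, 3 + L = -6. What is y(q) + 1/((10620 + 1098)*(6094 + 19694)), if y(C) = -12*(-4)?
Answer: 14504821633/302183784 ≈ 48.000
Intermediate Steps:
L = -9 (L = -3 - 6 = -9)
W(o) = -54 (W(o) = 6*(-9) = -54)
q = -665/202 (q = -3 + (-5 - 54)/(103 + 99) = -3 - 59/202 = -665/202 ≈ -3.2921)
y(C) = 48
y(q) + 1/((10620 + 1098)*(6094 + 19694)) = 48 + 1/((10620 + 1098)*(6094 + 19694)) = 48 + 1/(11718*25788) = 48 + 1/302183784 = 14504821633/302183784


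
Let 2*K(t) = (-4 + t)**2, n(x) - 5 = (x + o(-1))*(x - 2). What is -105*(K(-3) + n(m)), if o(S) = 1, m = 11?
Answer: -28875/2 ≈ -14438.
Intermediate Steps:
n(x) = 5 + (1 + x)*(-2 + x) (n(x) = 5 + (x + 1)*(x - 2) = 5 + (1 + x)*(-2 + x))
K(t) = (-4 + t)**2/2
-105*(K(-3) + n(m)) = -105*((-4 - 3)**2/2 + (3 + 11**2 - 1*11)) = -105*((1/2)*(-7)**2 + (3 + 121 - 11)) = -105*((1/2)*49 + 113) = -105*(49/2 + 113) = -105*275/2 = -28875/2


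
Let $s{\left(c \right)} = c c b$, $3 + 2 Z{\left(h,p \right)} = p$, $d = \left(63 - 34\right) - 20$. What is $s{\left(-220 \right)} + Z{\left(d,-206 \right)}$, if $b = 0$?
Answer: $- \frac{209}{2} \approx -104.5$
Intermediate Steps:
$d = 9$ ($d = 29 - 20 = 9$)
$Z{\left(h,p \right)} = - \frac{3}{2} + \frac{p}{2}$
$s{\left(c \right)} = 0$ ($s{\left(c \right)} = c c 0 = c^{2} \cdot 0 = 0$)
$s{\left(-220 \right)} + Z{\left(d,-206 \right)} = 0 + \left(- \frac{3}{2} + \frac{1}{2} \left(-206\right)\right) = 0 - \frac{209}{2} = - \frac{209}{2}$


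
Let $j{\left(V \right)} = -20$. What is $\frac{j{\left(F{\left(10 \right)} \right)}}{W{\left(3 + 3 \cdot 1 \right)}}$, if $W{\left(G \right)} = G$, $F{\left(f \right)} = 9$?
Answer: $- \frac{10}{3} \approx -3.3333$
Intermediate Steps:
$\frac{j{\left(F{\left(10 \right)} \right)}}{W{\left(3 + 3 \cdot 1 \right)}} = - \frac{20}{3 + 3 \cdot 1} = - \frac{20}{3 + 3} = - \frac{20}{6} = \left(-20\right) \frac{1}{6} = - \frac{10}{3}$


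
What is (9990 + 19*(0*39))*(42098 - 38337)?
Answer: 37572390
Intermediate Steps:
(9990 + 19*(0*39))*(42098 - 38337) = (9990 + 19*0)*3761 = (9990 + 0)*3761 = 9990*3761 = 37572390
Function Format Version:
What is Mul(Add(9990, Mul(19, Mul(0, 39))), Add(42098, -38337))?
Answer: 37572390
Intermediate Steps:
Mul(Add(9990, Mul(19, Mul(0, 39))), Add(42098, -38337)) = Mul(Add(9990, Mul(19, 0)), 3761) = Mul(Add(9990, 0), 3761) = Mul(9990, 3761) = 37572390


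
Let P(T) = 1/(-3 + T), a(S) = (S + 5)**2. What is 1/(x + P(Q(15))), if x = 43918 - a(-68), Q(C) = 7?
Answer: 4/159797 ≈ 2.5032e-5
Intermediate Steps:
a(S) = (5 + S)**2
x = 39949 (x = 43918 - (5 - 68)**2 = 43918 - 1*(-63)**2 = 43918 - 1*3969 = 43918 - 3969 = 39949)
1/(x + P(Q(15))) = 1/(39949 + 1/(-3 + 7)) = 1/(39949 + 1/4) = 1/(159797/4) = 4/159797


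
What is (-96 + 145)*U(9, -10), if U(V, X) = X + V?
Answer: -49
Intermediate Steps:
U(V, X) = V + X
(-96 + 145)*U(9, -10) = (-96 + 145)*(9 - 10) = 49*(-1) = -49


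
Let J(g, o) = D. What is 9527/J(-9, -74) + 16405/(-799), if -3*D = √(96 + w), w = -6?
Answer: -965/47 - 9527*√10/10 ≈ -3033.2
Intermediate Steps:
D = -√10 (D = -√(96 - 6)/3 = -√10 ≈ -3.1623)
J(g, o) = -√10
9527/J(-9, -74) + 16405/(-799) = 9527/((-√10)) + 16405/(-799) = 9527*(-√10/10) + 16405*(-1/799) = -9527*√10/10 - 965/47 = -965/47 - 9527*√10/10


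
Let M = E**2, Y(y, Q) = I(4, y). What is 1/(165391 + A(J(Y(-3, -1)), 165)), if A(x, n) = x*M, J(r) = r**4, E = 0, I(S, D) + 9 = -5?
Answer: 1/165391 ≈ 6.0463e-6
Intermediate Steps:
I(S, D) = -14 (I(S, D) = -9 - 5 = -14)
Y(y, Q) = -14
M = 0 (M = 0**2 = 0)
A(x, n) = 0 (A(x, n) = x*0 = 0)
1/(165391 + A(J(Y(-3, -1)), 165)) = 1/(165391 + 0) = 1/165391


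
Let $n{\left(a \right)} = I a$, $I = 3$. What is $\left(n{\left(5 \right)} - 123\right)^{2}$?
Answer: $11664$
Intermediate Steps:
$n{\left(a \right)} = 3 a$
$\left(n{\left(5 \right)} - 123\right)^{2} = \left(3 \cdot 5 - 123\right)^{2} = \left(15 - 123\right)^{2} = \left(-108\right)^{2} = 11664$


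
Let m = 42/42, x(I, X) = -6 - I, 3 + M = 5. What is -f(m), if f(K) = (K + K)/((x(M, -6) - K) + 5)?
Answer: ½ ≈ 0.50000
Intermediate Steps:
M = 2 (M = -3 + 5 = 2)
m = 1 (m = 42*(1/42) = 1)
f(K) = 2*K/(-3 - K) (f(K) = (K + K)/(((-6 - 1*2) - K) + 5) = (2*K)/(((-6 - 2) - K) + 5) = (2*K)/((-8 - K) + 5) = (2*K)/(-3 - K) = 2*K/(-3 - K))
-f(m) = -(-2)/(3 + 1) = -(-2)/4 = -1*(-½) = ½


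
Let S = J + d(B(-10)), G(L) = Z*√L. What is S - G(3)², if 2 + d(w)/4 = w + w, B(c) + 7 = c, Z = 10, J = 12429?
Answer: 11985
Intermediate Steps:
B(c) = -7 + c
G(L) = 10*√L
d(w) = -8 + 8*w (d(w) = -8 + 4*(w + w) = -8 + 4*(2*w) = -8 + 8*w)
S = 12285 (S = 12429 + (-8 + 8*(-7 - 10)) = 12429 + (-8 + 8*(-17)) = 12429 + (-8 - 136) = 12429 - 144 = 12285)
S - G(3)² = 12285 - (10*√3)² = 12285 - 1*300 = 12285 - 300 = 11985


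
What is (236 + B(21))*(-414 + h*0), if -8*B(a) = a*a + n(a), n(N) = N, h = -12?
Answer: -147591/2 ≈ -73796.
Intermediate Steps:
B(a) = -a/8 - a**2/8 (B(a) = -(a*a + a)/8 = -(a**2 + a)/8 = -(a + a**2)/8 = -a/8 - a**2/8)
(236 + B(21))*(-414 + h*0) = (236 + (1/8)*21*(-1 - 1*21))*(-414 - 12*0) = (236 + (1/8)*21*(-1 - 21))*(-414 + 0) = (236 + (1/8)*21*(-22))*(-414) = (236 - 231/4)*(-414) = (713/4)*(-414) = -147591/2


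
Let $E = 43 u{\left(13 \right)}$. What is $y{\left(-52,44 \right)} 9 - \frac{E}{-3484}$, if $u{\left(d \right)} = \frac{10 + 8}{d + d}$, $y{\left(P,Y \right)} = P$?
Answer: $- \frac{21196269}{45292} \approx -467.99$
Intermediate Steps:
$u{\left(d \right)} = \frac{9}{d}$ ($u{\left(d \right)} = \frac{18}{2 d} = 18 \frac{1}{2 d} = \frac{9}{d}$)
$E = \frac{387}{13}$ ($E = 43 \cdot \frac{9}{13} = \frac{387}{13} \approx 29.769$)
$y{\left(-52,44 \right)} 9 - \frac{E}{-3484} = \left(-52\right) 9 - \frac{387}{13 \left(-3484\right)} = -468 - \frac{387}{13} \left(- \frac{1}{3484}\right) = -468 - - \frac{387}{45292} = -468 + \frac{387}{45292} = - \frac{21196269}{45292}$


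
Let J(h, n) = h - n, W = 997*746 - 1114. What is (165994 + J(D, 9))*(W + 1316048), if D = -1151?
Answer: 339343096464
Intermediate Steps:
W = 742648 (W = 743762 - 1114 = 742648)
(165994 + J(D, 9))*(W + 1316048) = (165994 + (-1151 - 1*9))*(742648 + 1316048) = (165994 + (-1151 - 9))*2058696 = (165994 - 1160)*2058696 = 164834*2058696 = 339343096464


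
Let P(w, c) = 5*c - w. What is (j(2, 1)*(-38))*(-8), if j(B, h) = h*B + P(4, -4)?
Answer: -6688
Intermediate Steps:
P(w, c) = -w + 5*c
j(B, h) = -24 + B*h (j(B, h) = h*B + (-1*4 + 5*(-4)) = B*h + (-4 - 20) = B*h - 24 = -24 + B*h)
(j(2, 1)*(-38))*(-8) = ((-24 + 2*1)*(-38))*(-8) = ((-24 + 2)*(-38))*(-8) = -22*(-38)*(-8) = 836*(-8) = -6688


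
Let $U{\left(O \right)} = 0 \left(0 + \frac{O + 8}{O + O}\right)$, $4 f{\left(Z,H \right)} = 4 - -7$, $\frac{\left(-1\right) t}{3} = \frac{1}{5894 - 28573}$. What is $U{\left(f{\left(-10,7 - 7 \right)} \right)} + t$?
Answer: $\frac{3}{22679} \approx 0.00013228$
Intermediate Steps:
$t = \frac{3}{22679}$ ($t = - \frac{3}{5894 - 28573} = - \frac{3}{-22679} = \left(-3\right) \left(- \frac{1}{22679}\right) = \frac{3}{22679} \approx 0.00013228$)
$f{\left(Z,H \right)} = \frac{11}{4}$ ($f{\left(Z,H \right)} = \frac{4 - -7}{4} = \frac{4 + 7}{4} = \frac{1}{4} \cdot 11 = \frac{11}{4}$)
$U{\left(O \right)} = 0$ ($U{\left(O \right)} = 0 \left(0 + \frac{8 + O}{2 O}\right) = 0 \frac{8 + O}{2 O} = 0$)
$U{\left(f{\left(-10,7 - 7 \right)} \right)} + t = 0 + \frac{3}{22679} = \frac{3}{22679}$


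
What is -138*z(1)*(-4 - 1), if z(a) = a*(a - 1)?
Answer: 0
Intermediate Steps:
z(a) = a*(-1 + a)
-138*z(1)*(-4 - 1) = -138*1*(-1 + 1)*(-4 - 1) = -138*1*0*(-5) = -0*(-5) = -138*0 = 0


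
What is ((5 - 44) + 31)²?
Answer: 64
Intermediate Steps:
((5 - 44) + 31)² = (-39 + 31)² = (-8)² = 64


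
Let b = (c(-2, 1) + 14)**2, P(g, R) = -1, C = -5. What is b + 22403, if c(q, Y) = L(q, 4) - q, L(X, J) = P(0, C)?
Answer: 22628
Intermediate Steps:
L(X, J) = -1
c(q, Y) = -1 - q
b = 225 (b = ((-1 - 1*(-2)) + 14)**2 = ((-1 + 2) + 14)**2 = (1 + 14)**2 = 15**2 = 225)
b + 22403 = 225 + 22403 = 22628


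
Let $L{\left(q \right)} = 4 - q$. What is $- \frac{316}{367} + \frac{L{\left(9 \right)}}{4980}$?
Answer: $- \frac{315103}{365532} \approx -0.86204$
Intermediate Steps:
$- \frac{316}{367} + \frac{L{\left(9 \right)}}{4980} = - \frac{316}{367} + \frac{4 - 9}{4980} = \left(-316\right) \frac{1}{367} + \left(4 - 9\right) \frac{1}{4980} = - \frac{316}{367} - \frac{1}{996} = - \frac{315103}{365532}$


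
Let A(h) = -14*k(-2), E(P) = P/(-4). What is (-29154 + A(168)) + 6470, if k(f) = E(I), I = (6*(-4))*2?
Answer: -22852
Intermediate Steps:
I = -48 (I = -24*2 = -48)
E(P) = -P/4 (E(P) = P*(-1/4) = -P/4)
k(f) = 12 (k(f) = -1/4*(-48) = 12)
A(h) = -168 (A(h) = -14*12 = -168)
(-29154 + A(168)) + 6470 = (-29154 - 168) + 6470 = -29322 + 6470 = -22852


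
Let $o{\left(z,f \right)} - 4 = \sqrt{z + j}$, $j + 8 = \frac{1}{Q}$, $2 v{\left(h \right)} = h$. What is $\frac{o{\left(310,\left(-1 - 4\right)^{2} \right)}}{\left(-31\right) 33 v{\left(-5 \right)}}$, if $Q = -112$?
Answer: $\frac{8}{5115} + \frac{\sqrt{236761}}{71610} \approx 0.0083589$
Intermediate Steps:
$v{\left(h \right)} = \frac{h}{2}$
$j = - \frac{897}{112}$ ($j = -8 + \frac{1}{-112} = -8 - \frac{1}{112} = - \frac{897}{112} \approx -8.0089$)
$o{\left(z,f \right)} = 4 + \sqrt{- \frac{897}{112} + z}$ ($o{\left(z,f \right)} = 4 + \sqrt{z - \frac{897}{112}} = 4 + \sqrt{- \frac{897}{112} + z}$)
$\frac{o{\left(310,\left(-1 - 4\right)^{2} \right)}}{\left(-31\right) 33 v{\left(-5 \right)}} = \frac{4 + \frac{\sqrt{-6279 + 784 \cdot 310}}{28}}{\left(-31\right) 33 \cdot \frac{1}{2} \left(-5\right)} = \frac{4 + \frac{\sqrt{-6279 + 243040}}{28}}{\left(-1023\right) \left(- \frac{5}{2}\right)} = \frac{4 + \frac{\sqrt{236761}}{28}}{\frac{5115}{2}} = \left(4 + \frac{\sqrt{236761}}{28}\right) \frac{2}{5115} = \frac{8}{5115} + \frac{\sqrt{236761}}{71610}$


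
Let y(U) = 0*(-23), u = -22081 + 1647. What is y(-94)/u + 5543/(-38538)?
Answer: -5543/38538 ≈ -0.14383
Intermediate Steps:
u = -20434
y(U) = 0
y(-94)/u + 5543/(-38538) = 0/(-20434) + 5543/(-38538) = 0*(-1/20434) + 5543*(-1/38538) = 0 - 5543/38538 = -5543/38538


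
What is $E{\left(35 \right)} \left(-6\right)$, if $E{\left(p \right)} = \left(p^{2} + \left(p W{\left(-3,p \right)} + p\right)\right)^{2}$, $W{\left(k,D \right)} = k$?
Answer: $-8004150$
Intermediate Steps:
$E{\left(p \right)} = \left(p^{2} - 2 p\right)^{2}$ ($E{\left(p \right)} = \left(p^{2} + \left(p \left(-3\right) + p\right)\right)^{2} = \left(p^{2} + \left(- 3 p + p\right)\right)^{2} = \left(p^{2} - 2 p\right)^{2}$)
$E{\left(35 \right)} \left(-6\right) = 35^{2} \left(-2 + 35\right)^{2} \left(-6\right) = 1225 \cdot 33^{2} \left(-6\right) = 1225 \cdot 1089 \left(-6\right) = 1334025 \left(-6\right) = -8004150$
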